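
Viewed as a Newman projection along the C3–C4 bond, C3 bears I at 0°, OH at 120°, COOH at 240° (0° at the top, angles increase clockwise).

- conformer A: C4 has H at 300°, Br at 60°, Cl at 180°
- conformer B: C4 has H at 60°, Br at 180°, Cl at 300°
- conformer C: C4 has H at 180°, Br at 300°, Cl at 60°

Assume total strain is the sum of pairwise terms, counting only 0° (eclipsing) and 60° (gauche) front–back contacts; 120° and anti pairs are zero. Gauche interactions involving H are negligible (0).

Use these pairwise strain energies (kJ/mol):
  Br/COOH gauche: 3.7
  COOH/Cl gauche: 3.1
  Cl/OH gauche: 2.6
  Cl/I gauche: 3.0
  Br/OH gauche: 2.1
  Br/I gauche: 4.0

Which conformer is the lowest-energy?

A (staggered): I(0°)/Br(60°) gauche 4.0; OH(120°)/Br(60°) gauche 2.1; OH(120°)/Cl(180°) gauche 2.6; COOH(240°)/Cl(180°) gauche 3.1 → 11.8 kJ/mol.
B (staggered): I(0°)/Cl(300°) gauche 3.0; OH(120°)/Br(180°) gauche 2.1; COOH(240°)/Br(180°) gauche 3.7; COOH(240°)/Cl(300°) gauche 3.1 → 11.9 kJ/mol.
C (staggered): I(0°)/Br(300°) gauche 4.0; I(0°)/Cl(60°) gauche 3.0; OH(120°)/Cl(60°) gauche 2.6; COOH(240°)/Br(300°) gauche 3.7 → 13.3 kJ/mol.
A has the lowest total (11.8 kJ/mol).

A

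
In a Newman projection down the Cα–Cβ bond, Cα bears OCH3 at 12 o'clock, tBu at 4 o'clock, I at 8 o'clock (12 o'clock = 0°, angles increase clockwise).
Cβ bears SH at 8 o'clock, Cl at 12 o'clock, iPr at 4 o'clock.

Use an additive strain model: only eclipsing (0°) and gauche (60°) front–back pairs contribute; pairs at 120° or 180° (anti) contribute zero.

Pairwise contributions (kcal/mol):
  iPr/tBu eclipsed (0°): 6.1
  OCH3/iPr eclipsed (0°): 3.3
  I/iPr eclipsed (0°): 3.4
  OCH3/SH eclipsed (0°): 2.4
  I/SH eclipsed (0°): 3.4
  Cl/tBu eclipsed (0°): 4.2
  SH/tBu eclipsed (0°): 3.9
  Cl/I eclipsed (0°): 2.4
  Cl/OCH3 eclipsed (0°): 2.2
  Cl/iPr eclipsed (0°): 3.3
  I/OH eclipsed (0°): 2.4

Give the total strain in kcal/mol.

This conformer (eclipsed): OCH3(0°)/Cl(0°) eclipsed 2.2; tBu(120°)/iPr(120°) eclipsed 6.1; I(240°)/SH(240°) eclipsed 3.4 → 11.7 kcal/mol.

11.7 kcal/mol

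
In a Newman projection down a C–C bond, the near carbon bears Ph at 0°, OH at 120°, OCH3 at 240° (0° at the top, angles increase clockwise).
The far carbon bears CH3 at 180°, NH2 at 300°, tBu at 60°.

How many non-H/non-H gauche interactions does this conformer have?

6

Non-H gauche pairs: Ph(0°)/NH2(300°); Ph(0°)/tBu(60°); OH(120°)/CH3(180°); OH(120°)/tBu(60°); OCH3(240°)/CH3(180°); OCH3(240°)/NH2(300°) — 6 interactions.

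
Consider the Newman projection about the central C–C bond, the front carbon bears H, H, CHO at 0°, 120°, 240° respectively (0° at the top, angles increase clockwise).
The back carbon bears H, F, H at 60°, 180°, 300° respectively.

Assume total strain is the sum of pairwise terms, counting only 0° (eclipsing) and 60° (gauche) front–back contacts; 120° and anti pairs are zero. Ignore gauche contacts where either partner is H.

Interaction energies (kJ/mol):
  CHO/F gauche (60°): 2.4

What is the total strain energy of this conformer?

This conformer (staggered): CHO(240°)/F(180°) gauche 2.4 → 2.4 kJ/mol.

2.4 kJ/mol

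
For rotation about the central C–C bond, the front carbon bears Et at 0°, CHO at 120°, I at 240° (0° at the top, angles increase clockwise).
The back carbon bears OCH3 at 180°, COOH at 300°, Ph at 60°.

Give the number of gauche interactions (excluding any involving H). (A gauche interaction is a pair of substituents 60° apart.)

6

Non-H gauche pairs: Et(0°)/COOH(300°); Et(0°)/Ph(60°); CHO(120°)/OCH3(180°); CHO(120°)/Ph(60°); I(240°)/OCH3(180°); I(240°)/COOH(300°) — 6 interactions.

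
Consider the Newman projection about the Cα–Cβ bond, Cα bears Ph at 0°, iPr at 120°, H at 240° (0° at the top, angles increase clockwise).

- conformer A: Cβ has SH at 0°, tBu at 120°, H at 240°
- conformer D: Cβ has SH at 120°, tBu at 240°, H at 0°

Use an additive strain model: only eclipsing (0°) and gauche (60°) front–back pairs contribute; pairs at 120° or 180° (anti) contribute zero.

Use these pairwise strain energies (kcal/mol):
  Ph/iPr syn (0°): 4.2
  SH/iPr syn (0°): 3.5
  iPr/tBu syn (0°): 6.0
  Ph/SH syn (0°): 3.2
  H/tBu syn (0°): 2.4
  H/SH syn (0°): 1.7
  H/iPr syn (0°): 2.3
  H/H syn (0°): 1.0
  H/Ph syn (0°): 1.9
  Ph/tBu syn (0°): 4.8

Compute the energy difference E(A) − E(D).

A (eclipsed): Ph–SH eclipsed, iPr–tBu eclipsed, H–H eclipsed; 3.2 + 6.0 + 1.0 = 10.2 kcal/mol.
D (eclipsed): Ph–H eclipsed, iPr–SH eclipsed, H–tBu eclipsed; 1.9 + 3.5 + 2.4 = 7.8 kcal/mol.
E(A) − E(D) = 10.2 − 7.8 = +2.4 kcal/mol.

+2.4 kcal/mol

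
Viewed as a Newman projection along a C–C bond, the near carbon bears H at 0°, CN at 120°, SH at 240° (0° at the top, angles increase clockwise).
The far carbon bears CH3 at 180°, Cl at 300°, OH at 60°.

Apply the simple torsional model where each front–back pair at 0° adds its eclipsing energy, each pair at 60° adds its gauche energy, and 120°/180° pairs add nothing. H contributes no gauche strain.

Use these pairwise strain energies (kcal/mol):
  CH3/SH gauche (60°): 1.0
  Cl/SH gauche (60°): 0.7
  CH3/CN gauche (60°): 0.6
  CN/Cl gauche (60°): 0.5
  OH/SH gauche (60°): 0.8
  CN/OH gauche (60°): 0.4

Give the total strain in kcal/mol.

2.7 kcal/mol

This conformer is staggered. CN at 120° is gauche with CH3 at 180° (0.6); CN at 120° is gauche with OH at 60° (0.4); SH at 240° is gauche with CH3 at 180° (1.0); SH at 240° is gauche with Cl at 300° (0.7). Total 2.7 kcal/mol.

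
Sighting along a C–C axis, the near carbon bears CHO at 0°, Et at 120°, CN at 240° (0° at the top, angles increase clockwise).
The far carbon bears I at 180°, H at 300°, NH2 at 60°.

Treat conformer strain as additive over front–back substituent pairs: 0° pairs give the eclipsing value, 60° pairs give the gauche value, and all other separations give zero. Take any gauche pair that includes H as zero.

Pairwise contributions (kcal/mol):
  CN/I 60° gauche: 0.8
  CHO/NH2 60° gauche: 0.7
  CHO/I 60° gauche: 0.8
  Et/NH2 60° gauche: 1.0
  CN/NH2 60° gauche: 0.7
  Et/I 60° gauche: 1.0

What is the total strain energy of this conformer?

This conformer is staggered. CHO at 0° is gauche with NH2 at 60° (0.7); Et at 120° is gauche with I at 180° (1.0); Et at 120° is gauche with NH2 at 60° (1.0); CN at 240° is gauche with I at 180° (0.8). Total 3.5 kcal/mol.

3.5 kcal/mol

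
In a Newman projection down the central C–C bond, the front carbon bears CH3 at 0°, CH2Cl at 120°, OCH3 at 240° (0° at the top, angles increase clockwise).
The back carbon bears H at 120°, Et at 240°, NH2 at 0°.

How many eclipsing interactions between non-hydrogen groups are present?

Non-H eclipsing pairs: CH3(0°)/NH2(0°); OCH3(240°)/Et(240°) — 2 interactions.

2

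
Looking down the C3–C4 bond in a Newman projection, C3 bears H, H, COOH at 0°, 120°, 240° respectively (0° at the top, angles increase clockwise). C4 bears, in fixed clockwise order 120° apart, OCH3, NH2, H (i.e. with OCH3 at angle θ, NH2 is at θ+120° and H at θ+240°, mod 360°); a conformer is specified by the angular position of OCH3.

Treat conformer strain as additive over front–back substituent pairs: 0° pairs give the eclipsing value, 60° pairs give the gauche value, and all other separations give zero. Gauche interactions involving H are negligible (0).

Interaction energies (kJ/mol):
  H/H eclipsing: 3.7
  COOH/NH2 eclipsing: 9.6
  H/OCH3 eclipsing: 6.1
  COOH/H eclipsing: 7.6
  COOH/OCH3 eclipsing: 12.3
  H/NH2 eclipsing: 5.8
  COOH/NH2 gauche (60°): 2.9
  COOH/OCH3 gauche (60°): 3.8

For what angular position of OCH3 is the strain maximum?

OCH3 at 0° (eclipsed): H–OCH3 eclipsed, H–NH2 eclipsed, COOH–H eclipsed; 6.1 + 5.8 + 7.6 = 19.5 kJ/mol.
OCH3 at 60° (staggered): COOH–NH2 gauche; 2.9 = 2.9 kJ/mol.
OCH3 at 120° (eclipsed): H–H eclipsed, H–OCH3 eclipsed, COOH–NH2 eclipsed; 3.7 + 6.1 + 9.6 = 19.4 kJ/mol.
OCH3 at 180° (staggered): COOH–OCH3 gauche, COOH–NH2 gauche; 3.8 + 2.9 = 6.7 kJ/mol.
OCH3 at 240° (eclipsed): H–NH2 eclipsed, H–H eclipsed, COOH–OCH3 eclipsed; 5.8 + 3.7 + 12.3 = 21.8 kJ/mol.
OCH3 at 300° (staggered): COOH–OCH3 gauche; 3.8 = 3.8 kJ/mol.
The maximum (21.8 kJ/mol) occurs with OCH3 at 240°.

240°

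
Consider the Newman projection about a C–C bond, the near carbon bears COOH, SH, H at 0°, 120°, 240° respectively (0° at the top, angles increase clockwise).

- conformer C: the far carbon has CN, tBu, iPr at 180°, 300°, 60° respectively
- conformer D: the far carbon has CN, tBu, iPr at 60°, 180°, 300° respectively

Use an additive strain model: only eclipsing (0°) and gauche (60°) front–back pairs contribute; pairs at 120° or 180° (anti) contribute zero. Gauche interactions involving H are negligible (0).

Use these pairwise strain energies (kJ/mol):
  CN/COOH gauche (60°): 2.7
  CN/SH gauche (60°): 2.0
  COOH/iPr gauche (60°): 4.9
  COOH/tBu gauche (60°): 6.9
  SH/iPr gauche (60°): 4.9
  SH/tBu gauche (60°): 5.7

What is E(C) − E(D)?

+3.4 kJ/mol

C is staggered. COOH at 0° is gauche with tBu at 300° (6.9); COOH at 0° is gauche with iPr at 60° (4.9); SH at 120° is gauche with CN at 180° (2.0); SH at 120° is gauche with iPr at 60° (4.9). Total 18.7 kJ/mol.
D is staggered. COOH at 0° is gauche with CN at 60° (2.7); COOH at 0° is gauche with iPr at 300° (4.9); SH at 120° is gauche with CN at 60° (2.0); SH at 120° is gauche with tBu at 180° (5.7). Total 15.3 kJ/mol.
E(C) − E(D) = 18.7 − 15.3 = +3.4 kJ/mol.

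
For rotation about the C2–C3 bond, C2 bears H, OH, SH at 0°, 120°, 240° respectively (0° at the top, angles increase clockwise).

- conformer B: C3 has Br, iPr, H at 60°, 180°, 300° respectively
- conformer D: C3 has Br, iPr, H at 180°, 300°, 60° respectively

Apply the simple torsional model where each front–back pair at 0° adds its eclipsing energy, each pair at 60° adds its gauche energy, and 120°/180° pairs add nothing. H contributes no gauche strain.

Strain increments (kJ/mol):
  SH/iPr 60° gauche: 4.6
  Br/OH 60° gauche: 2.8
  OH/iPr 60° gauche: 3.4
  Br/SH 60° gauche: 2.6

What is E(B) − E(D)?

+0.8 kJ/mol

B (staggered): OH(120°)/Br(60°) gauche 2.8; OH(120°)/iPr(180°) gauche 3.4; SH(240°)/iPr(180°) gauche 4.6 → 10.8 kJ/mol.
D (staggered): OH(120°)/Br(180°) gauche 2.8; SH(240°)/Br(180°) gauche 2.6; SH(240°)/iPr(300°) gauche 4.6 → 10.0 kJ/mol.
E(B) − E(D) = 10.8 − 10.0 = +0.8 kJ/mol.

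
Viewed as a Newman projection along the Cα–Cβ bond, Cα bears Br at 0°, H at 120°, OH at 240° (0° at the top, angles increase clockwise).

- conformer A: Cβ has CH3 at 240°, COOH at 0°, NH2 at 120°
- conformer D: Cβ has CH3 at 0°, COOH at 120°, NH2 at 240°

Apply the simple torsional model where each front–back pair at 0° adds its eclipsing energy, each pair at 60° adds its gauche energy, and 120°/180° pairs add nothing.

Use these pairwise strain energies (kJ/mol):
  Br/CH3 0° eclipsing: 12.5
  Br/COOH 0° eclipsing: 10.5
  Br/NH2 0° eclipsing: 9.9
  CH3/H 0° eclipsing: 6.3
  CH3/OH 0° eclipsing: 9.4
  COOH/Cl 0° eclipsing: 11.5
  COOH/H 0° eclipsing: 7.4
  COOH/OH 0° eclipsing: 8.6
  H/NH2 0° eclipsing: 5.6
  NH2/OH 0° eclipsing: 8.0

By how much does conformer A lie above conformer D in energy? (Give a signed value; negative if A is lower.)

-2.4 kJ/mol

A (eclipsed): Br–COOH eclipsed, H–NH2 eclipsed, OH–CH3 eclipsed; 10.5 + 5.6 + 9.4 = 25.5 kJ/mol.
D (eclipsed): Br–CH3 eclipsed, H–COOH eclipsed, OH–NH2 eclipsed; 12.5 + 7.4 + 8.0 = 27.9 kJ/mol.
E(A) − E(D) = 25.5 − 27.9 = -2.4 kJ/mol.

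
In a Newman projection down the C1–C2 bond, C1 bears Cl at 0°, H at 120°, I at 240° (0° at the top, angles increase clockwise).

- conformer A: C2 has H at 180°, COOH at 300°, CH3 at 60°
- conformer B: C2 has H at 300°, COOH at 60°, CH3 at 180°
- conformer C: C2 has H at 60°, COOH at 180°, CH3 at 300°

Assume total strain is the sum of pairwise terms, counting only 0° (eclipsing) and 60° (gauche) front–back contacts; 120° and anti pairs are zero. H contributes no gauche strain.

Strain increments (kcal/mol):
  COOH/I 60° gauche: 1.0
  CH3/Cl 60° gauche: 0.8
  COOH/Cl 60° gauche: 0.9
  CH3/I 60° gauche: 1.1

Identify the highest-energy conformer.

A (staggered): Cl–COOH gauche, Cl–CH3 gauche, I–COOH gauche; 0.9 + 0.8 + 1.0 = 2.7 kcal/mol.
B (staggered): Cl–COOH gauche, I–CH3 gauche; 0.9 + 1.1 = 2.0 kcal/mol.
C (staggered): Cl–CH3 gauche, I–COOH gauche, I–CH3 gauche; 0.8 + 1.0 + 1.1 = 2.9 kcal/mol.
C has the highest total (2.9 kcal/mol).

C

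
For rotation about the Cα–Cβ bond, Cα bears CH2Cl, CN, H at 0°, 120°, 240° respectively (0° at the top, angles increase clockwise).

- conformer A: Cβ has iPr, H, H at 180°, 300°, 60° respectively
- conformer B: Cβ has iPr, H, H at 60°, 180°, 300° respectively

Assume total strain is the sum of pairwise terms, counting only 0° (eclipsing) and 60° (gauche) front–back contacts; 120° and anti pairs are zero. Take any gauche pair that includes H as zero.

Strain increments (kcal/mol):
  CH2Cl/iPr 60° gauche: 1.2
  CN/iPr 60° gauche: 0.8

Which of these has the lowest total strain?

A is staggered. CN at 120° is gauche with iPr at 180° (0.8). Total 0.8 kcal/mol.
B is staggered. CH2Cl at 0° is gauche with iPr at 60° (1.2); CN at 120° is gauche with iPr at 60° (0.8). Total 2.0 kcal/mol.
A has the lowest total (0.8 kcal/mol).

A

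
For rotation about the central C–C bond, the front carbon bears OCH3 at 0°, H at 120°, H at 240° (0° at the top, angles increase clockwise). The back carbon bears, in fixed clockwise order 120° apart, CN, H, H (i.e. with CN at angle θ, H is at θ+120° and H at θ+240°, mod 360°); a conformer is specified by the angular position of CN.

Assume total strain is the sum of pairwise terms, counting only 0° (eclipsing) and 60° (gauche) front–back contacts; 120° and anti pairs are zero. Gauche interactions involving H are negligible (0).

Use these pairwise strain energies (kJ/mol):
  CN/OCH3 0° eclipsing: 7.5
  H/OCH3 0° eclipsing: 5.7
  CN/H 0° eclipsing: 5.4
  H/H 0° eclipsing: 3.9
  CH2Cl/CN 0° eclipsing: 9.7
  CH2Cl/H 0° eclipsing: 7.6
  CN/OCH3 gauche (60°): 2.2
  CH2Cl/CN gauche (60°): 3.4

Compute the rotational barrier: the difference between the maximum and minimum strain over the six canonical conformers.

CN at 0° (eclipsed): OCH3–CN eclipsed, H–H eclipsed, H–H eclipsed; 7.5 + 3.9 + 3.9 = 15.3 kJ/mol.
CN at 60° (staggered): OCH3–CN gauche; 2.2 = 2.2 kJ/mol.
CN at 120° (eclipsed): OCH3–H eclipsed, H–CN eclipsed, H–H eclipsed; 5.7 + 5.4 + 3.9 = 15.0 kJ/mol.
CN at 180° (staggered): no non-H gauche contacts → 0.0 kJ/mol.
CN at 240° (eclipsed): OCH3–H eclipsed, H–H eclipsed, H–CN eclipsed; 5.7 + 3.9 + 5.4 = 15.0 kJ/mol.
CN at 300° (staggered): OCH3–CN gauche; 2.2 = 2.2 kJ/mol.
Max at 0° (15.3 kJ/mol), min at 180° (0.0 kJ/mol); barrier = 15.3 kJ/mol.

15.3 kJ/mol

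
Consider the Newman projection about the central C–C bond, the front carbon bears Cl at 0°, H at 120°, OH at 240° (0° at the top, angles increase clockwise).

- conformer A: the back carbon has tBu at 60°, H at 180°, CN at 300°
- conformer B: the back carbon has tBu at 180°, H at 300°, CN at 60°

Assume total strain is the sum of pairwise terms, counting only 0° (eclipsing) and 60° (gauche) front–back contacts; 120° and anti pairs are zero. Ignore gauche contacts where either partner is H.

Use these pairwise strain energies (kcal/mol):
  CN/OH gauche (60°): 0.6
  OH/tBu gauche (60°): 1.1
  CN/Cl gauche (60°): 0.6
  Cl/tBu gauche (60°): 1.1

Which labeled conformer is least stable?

A

A is staggered. Cl at 0° is gauche with tBu at 60° (1.1); Cl at 0° is gauche with CN at 300° (0.6); OH at 240° is gauche with CN at 300° (0.6). Total 2.3 kcal/mol.
B is staggered. Cl at 0° is gauche with CN at 60° (0.6); OH at 240° is gauche with tBu at 180° (1.1). Total 1.7 kcal/mol.
A has the highest total (2.3 kcal/mol).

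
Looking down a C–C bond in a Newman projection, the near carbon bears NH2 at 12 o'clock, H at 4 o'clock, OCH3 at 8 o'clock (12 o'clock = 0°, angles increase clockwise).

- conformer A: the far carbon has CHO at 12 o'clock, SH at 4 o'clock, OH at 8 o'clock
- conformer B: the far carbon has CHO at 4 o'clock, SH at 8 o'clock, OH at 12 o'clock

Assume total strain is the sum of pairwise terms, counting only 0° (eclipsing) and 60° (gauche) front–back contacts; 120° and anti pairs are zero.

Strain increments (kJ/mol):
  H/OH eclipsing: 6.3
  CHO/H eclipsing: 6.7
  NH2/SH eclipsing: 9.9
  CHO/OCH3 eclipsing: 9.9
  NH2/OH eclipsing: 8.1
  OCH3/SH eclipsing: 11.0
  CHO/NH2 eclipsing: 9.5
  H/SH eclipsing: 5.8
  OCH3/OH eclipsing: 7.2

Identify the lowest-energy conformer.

A is eclipsed. NH2 at 0° is eclipsed with CHO at 0° (9.5); H at 120° is eclipsed with SH at 120° (5.8); OCH3 at 240° is eclipsed with OH at 240° (7.2). Total 22.5 kJ/mol.
B is eclipsed. NH2 at 0° is eclipsed with OH at 0° (8.1); H at 120° is eclipsed with CHO at 120° (6.7); OCH3 at 240° is eclipsed with SH at 240° (11.0). Total 25.8 kJ/mol.
A has the lowest total (22.5 kJ/mol).

A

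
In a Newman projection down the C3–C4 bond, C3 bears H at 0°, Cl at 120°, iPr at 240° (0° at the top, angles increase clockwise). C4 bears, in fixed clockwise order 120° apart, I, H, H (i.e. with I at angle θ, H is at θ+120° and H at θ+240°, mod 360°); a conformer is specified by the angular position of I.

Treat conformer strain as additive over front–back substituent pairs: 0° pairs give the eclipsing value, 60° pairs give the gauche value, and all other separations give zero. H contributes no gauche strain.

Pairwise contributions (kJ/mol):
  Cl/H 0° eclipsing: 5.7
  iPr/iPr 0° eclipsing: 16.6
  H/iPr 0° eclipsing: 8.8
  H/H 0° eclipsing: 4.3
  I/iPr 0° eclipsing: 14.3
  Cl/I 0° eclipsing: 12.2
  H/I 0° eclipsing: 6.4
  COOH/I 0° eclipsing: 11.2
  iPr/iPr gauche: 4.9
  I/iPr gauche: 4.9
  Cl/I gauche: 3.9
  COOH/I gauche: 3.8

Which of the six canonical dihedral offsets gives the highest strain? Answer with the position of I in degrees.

I at 0° (eclipsed): H–I eclipsed, Cl–H eclipsed, iPr–H eclipsed; 6.4 + 5.7 + 8.8 = 20.9 kJ/mol.
I at 60° (staggered): Cl–I gauche; 3.9 = 3.9 kJ/mol.
I at 120° (eclipsed): H–H eclipsed, Cl–I eclipsed, iPr–H eclipsed; 4.3 + 12.2 + 8.8 = 25.3 kJ/mol.
I at 180° (staggered): Cl–I gauche, iPr–I gauche; 3.9 + 4.9 = 8.8 kJ/mol.
I at 240° (eclipsed): H–H eclipsed, Cl–H eclipsed, iPr–I eclipsed; 4.3 + 5.7 + 14.3 = 24.3 kJ/mol.
I at 300° (staggered): iPr–I gauche; 4.9 = 4.9 kJ/mol.
The maximum (25.3 kJ/mol) occurs with I at 120°.

120°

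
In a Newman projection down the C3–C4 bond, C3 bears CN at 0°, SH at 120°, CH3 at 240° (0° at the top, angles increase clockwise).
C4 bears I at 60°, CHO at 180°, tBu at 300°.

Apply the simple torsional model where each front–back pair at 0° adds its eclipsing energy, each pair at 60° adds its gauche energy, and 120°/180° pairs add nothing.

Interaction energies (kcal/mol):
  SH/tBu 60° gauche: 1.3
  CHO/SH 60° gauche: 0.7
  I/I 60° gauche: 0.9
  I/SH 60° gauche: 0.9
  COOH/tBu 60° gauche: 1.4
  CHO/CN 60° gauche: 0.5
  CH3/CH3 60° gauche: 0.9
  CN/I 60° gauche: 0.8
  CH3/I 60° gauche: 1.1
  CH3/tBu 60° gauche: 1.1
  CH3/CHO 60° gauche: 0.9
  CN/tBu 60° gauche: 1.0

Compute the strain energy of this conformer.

This conformer (staggered): CN–I gauche, CN–tBu gauche, SH–I gauche, SH–CHO gauche, CH3–CHO gauche, CH3–tBu gauche; 0.8 + 1.0 + 0.9 + 0.7 + 0.9 + 1.1 = 5.4 kcal/mol.

5.4 kcal/mol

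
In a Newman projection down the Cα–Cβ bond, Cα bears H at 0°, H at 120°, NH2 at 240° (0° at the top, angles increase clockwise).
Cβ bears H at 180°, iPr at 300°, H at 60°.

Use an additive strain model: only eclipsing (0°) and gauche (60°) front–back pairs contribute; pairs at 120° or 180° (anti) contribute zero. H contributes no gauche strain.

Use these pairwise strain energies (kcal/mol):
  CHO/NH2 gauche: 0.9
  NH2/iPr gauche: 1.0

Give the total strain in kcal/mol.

This conformer (staggered): NH2(240°)/iPr(300°) gauche 1.0 → 1.0 kcal/mol.

1.0 kcal/mol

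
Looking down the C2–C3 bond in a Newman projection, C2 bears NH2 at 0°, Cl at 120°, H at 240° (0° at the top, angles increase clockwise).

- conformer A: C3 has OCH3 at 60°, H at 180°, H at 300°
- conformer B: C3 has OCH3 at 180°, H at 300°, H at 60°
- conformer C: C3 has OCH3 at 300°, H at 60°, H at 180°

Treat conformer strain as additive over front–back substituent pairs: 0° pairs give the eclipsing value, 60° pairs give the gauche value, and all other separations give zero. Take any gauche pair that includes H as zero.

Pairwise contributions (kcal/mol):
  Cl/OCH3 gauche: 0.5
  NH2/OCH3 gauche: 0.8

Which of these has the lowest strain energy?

B

A (staggered): NH2–OCH3 gauche, Cl–OCH3 gauche; 0.8 + 0.5 = 1.3 kcal/mol.
B (staggered): Cl–OCH3 gauche; 0.5 = 0.5 kcal/mol.
C (staggered): NH2–OCH3 gauche; 0.8 = 0.8 kcal/mol.
B has the lowest total (0.5 kcal/mol).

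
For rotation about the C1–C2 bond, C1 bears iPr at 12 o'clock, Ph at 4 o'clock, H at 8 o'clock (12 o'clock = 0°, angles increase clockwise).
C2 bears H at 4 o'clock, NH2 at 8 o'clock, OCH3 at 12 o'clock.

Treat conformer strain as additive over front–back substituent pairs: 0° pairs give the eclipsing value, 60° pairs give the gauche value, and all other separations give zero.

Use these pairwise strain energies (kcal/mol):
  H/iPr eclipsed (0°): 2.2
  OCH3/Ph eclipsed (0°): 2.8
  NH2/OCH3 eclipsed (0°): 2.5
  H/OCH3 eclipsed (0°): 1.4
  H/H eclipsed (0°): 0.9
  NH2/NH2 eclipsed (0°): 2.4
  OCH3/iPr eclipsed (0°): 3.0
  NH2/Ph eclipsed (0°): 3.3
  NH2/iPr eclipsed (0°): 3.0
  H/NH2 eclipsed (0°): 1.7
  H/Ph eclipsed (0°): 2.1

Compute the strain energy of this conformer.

This conformer (eclipsed): iPr(0°)/OCH3(0°) eclipsed 3.0; Ph(120°)/H(120°) eclipsed 2.1; H(240°)/NH2(240°) eclipsed 1.7 → 6.8 kcal/mol.

6.8 kcal/mol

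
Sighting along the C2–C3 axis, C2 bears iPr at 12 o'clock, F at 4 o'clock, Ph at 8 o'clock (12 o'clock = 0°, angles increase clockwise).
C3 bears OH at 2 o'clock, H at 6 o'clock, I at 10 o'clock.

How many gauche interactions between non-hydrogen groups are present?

Non-H gauche pairs: iPr(0°)/OH(60°); iPr(0°)/I(300°); F(120°)/OH(60°); Ph(240°)/I(300°) — 4 interactions.

4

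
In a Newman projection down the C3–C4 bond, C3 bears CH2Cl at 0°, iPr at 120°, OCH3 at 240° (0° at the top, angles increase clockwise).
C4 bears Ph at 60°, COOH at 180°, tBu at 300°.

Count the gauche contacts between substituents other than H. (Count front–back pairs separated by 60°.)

6

Non-H gauche pairs: CH2Cl(0°)/Ph(60°); CH2Cl(0°)/tBu(300°); iPr(120°)/Ph(60°); iPr(120°)/COOH(180°); OCH3(240°)/COOH(180°); OCH3(240°)/tBu(300°) — 6 interactions.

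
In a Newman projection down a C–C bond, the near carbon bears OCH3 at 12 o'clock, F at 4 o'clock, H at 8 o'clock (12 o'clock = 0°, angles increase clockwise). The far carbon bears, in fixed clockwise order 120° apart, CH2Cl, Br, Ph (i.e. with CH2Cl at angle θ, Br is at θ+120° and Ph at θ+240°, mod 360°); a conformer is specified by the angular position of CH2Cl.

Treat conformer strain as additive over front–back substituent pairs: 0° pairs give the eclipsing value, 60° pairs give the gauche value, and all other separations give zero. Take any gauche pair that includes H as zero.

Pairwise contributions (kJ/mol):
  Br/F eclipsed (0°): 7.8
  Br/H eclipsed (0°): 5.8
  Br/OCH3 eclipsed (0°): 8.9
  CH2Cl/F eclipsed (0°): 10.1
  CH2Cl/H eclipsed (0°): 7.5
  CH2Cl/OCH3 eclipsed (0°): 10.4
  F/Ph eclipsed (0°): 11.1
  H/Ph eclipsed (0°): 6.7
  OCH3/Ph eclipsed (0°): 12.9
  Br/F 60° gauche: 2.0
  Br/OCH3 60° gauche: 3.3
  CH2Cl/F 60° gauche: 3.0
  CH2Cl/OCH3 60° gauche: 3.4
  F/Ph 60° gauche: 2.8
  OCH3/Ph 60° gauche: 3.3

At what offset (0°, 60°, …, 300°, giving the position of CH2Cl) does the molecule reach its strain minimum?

300°

CH2Cl at 0° (eclipsed): OCH3–CH2Cl eclipsed, F–Br eclipsed, H–Ph eclipsed; 10.4 + 7.8 + 6.7 = 24.9 kJ/mol.
CH2Cl at 60° (staggered): OCH3–CH2Cl gauche, OCH3–Ph gauche, F–CH2Cl gauche, F–Br gauche; 3.4 + 3.3 + 3.0 + 2.0 = 11.7 kJ/mol.
CH2Cl at 120° (eclipsed): OCH3–Ph eclipsed, F–CH2Cl eclipsed, H–Br eclipsed; 12.9 + 10.1 + 5.8 = 28.8 kJ/mol.
CH2Cl at 180° (staggered): OCH3–Br gauche, OCH3–Ph gauche, F–CH2Cl gauche, F–Ph gauche; 3.3 + 3.3 + 3.0 + 2.8 = 12.4 kJ/mol.
CH2Cl at 240° (eclipsed): OCH3–Br eclipsed, F–Ph eclipsed, H–CH2Cl eclipsed; 8.9 + 11.1 + 7.5 = 27.5 kJ/mol.
CH2Cl at 300° (staggered): OCH3–CH2Cl gauche, OCH3–Br gauche, F–Br gauche, F–Ph gauche; 3.4 + 3.3 + 2.0 + 2.8 = 11.5 kJ/mol.
The minimum (11.5 kJ/mol) occurs with CH2Cl at 300°.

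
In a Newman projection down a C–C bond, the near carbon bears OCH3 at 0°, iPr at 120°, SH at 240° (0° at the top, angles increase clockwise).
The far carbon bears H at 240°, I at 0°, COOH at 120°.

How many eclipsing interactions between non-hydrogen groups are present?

2

Non-H eclipsing pairs: OCH3(0°)/I(0°); iPr(120°)/COOH(120°) — 2 interactions.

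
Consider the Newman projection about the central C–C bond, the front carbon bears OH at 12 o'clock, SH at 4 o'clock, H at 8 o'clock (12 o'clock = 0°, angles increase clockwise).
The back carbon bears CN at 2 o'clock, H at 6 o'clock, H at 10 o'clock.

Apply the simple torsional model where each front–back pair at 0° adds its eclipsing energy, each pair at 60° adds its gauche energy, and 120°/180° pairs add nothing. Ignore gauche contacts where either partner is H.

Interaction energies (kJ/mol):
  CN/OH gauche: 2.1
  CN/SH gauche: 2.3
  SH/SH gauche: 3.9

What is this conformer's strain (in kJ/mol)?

4.4 kJ/mol

This conformer (staggered): OH(0°)/CN(60°) gauche 2.1; SH(120°)/CN(60°) gauche 2.3 → 4.4 kJ/mol.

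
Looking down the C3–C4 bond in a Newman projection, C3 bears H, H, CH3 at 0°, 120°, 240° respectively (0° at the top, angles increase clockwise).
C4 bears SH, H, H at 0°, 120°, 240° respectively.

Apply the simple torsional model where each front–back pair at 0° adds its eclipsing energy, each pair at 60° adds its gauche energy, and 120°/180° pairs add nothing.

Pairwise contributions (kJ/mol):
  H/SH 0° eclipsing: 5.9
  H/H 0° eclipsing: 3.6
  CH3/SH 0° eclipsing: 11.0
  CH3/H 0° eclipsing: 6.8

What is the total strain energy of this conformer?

This conformer (eclipsed): H–SH eclipsed, H–H eclipsed, CH3–H eclipsed; 5.9 + 3.6 + 6.8 = 16.3 kJ/mol.

16.3 kJ/mol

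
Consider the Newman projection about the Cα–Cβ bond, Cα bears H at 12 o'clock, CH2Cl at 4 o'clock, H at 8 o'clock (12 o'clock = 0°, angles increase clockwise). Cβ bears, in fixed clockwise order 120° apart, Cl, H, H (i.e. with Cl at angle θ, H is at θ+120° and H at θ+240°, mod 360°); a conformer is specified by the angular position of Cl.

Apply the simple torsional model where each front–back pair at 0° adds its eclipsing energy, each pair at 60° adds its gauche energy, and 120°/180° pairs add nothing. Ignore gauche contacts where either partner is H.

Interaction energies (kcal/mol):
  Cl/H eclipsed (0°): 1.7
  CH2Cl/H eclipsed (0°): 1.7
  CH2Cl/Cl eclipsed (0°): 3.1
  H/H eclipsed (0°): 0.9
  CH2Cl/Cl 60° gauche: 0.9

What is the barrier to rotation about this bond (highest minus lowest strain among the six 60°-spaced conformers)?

4.9 kcal/mol

Cl at 0° is eclipsed. H at 0° is eclipsed with Cl at 0° (1.7); CH2Cl at 120° is eclipsed with H at 120° (1.7); H at 240° is eclipsed with H at 240° (0.9). Total 4.3 kcal/mol.
Cl at 60° is staggered. CH2Cl at 120° is gauche with Cl at 60° (0.9). Total 0.9 kcal/mol.
Cl at 120° is eclipsed. H at 0° is eclipsed with H at 0° (0.9); CH2Cl at 120° is eclipsed with Cl at 120° (3.1); H at 240° is eclipsed with H at 240° (0.9). Total 4.9 kcal/mol.
Cl at 180° is staggered. CH2Cl at 120° is gauche with Cl at 180° (0.9). Total 0.9 kcal/mol.
Cl at 240° is eclipsed. H at 0° is eclipsed with H at 0° (0.9); CH2Cl at 120° is eclipsed with H at 120° (1.7); H at 240° is eclipsed with Cl at 240° (1.7). Total 4.3 kcal/mol.
Cl at 300° (staggered): no non-H gauche contacts → 0.0 kcal/mol.
Max at 120° (4.9 kcal/mol), min at 300° (0.0 kcal/mol); barrier = 4.9 kcal/mol.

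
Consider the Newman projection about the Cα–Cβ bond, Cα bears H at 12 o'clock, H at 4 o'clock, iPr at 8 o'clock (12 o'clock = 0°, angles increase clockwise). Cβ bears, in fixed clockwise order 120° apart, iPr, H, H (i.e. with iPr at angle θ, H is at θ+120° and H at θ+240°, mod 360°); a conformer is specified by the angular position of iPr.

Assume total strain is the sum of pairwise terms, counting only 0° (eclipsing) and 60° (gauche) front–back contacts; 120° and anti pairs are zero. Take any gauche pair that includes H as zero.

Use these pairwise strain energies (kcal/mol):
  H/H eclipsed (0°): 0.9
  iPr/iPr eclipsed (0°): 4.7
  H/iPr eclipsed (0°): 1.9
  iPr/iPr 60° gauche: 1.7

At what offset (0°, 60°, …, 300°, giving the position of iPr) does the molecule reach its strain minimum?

iPr at 0° (eclipsed): H–iPr eclipsed, H–H eclipsed, iPr–H eclipsed; 1.9 + 0.9 + 1.9 = 4.7 kcal/mol.
iPr at 60° (staggered): no non-H gauche contacts → 0.0 kcal/mol.
iPr at 120° (eclipsed): H–H eclipsed, H–iPr eclipsed, iPr–H eclipsed; 0.9 + 1.9 + 1.9 = 4.7 kcal/mol.
iPr at 180° (staggered): iPr–iPr gauche; 1.7 = 1.7 kcal/mol.
iPr at 240° (eclipsed): H–H eclipsed, H–H eclipsed, iPr–iPr eclipsed; 0.9 + 0.9 + 4.7 = 6.5 kcal/mol.
iPr at 300° (staggered): iPr–iPr gauche; 1.7 = 1.7 kcal/mol.
The minimum (0.0 kcal/mol) occurs with iPr at 60°.

60°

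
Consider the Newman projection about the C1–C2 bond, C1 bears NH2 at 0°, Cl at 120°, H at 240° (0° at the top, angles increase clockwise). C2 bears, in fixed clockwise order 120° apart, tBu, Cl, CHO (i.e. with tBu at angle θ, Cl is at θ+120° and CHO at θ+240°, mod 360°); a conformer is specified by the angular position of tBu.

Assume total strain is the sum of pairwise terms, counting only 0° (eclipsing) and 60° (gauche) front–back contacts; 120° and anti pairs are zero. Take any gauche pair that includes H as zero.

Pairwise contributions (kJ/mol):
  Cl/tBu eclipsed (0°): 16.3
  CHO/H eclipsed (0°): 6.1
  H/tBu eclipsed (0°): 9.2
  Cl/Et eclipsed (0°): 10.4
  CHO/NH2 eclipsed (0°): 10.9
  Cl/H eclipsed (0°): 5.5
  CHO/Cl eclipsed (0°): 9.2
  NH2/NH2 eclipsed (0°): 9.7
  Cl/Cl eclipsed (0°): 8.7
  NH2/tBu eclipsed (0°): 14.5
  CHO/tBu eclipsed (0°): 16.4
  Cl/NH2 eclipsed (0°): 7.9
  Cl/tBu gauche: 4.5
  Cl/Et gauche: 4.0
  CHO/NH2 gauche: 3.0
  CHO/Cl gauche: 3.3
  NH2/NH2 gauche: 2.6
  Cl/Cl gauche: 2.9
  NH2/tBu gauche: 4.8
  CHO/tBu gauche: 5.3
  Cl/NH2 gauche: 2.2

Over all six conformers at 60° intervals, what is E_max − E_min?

tBu at 0° (eclipsed): NH2(0°)/tBu(0°) eclipsed 14.5; Cl(120°)/Cl(120°) eclipsed 8.7; H(240°)/CHO(240°) eclipsed 6.1 → 29.3 kJ/mol.
tBu at 60° (staggered): NH2(0°)/tBu(60°) gauche 4.8; NH2(0°)/CHO(300°) gauche 3.0; Cl(120°)/tBu(60°) gauche 4.5; Cl(120°)/Cl(180°) gauche 2.9 → 15.2 kJ/mol.
tBu at 120° (eclipsed): NH2(0°)/CHO(0°) eclipsed 10.9; Cl(120°)/tBu(120°) eclipsed 16.3; H(240°)/Cl(240°) eclipsed 5.5 → 32.7 kJ/mol.
tBu at 180° (staggered): NH2(0°)/Cl(300°) gauche 2.2; NH2(0°)/CHO(60°) gauche 3.0; Cl(120°)/tBu(180°) gauche 4.5; Cl(120°)/CHO(60°) gauche 3.3 → 13.0 kJ/mol.
tBu at 240° (eclipsed): NH2(0°)/Cl(0°) eclipsed 7.9; Cl(120°)/CHO(120°) eclipsed 9.2; H(240°)/tBu(240°) eclipsed 9.2 → 26.3 kJ/mol.
tBu at 300° (staggered): NH2(0°)/tBu(300°) gauche 4.8; NH2(0°)/Cl(60°) gauche 2.2; Cl(120°)/Cl(60°) gauche 2.9; Cl(120°)/CHO(180°) gauche 3.3 → 13.2 kJ/mol.
Max at 120° (32.7 kJ/mol), min at 180° (13.0 kJ/mol); barrier = 19.7 kJ/mol.

19.7 kJ/mol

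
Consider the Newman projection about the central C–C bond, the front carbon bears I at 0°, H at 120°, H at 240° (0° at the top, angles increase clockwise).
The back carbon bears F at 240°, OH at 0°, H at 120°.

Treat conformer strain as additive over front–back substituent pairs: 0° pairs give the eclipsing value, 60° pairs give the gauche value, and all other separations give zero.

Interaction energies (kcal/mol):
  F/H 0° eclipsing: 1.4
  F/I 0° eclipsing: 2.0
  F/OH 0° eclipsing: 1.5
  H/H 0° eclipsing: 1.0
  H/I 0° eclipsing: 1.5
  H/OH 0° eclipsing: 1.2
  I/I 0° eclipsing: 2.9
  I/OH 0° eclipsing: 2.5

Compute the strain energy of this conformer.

This conformer (eclipsed): I(0°)/OH(0°) eclipsed 2.5; H(120°)/H(120°) eclipsed 1.0; H(240°)/F(240°) eclipsed 1.4 → 4.9 kcal/mol.

4.9 kcal/mol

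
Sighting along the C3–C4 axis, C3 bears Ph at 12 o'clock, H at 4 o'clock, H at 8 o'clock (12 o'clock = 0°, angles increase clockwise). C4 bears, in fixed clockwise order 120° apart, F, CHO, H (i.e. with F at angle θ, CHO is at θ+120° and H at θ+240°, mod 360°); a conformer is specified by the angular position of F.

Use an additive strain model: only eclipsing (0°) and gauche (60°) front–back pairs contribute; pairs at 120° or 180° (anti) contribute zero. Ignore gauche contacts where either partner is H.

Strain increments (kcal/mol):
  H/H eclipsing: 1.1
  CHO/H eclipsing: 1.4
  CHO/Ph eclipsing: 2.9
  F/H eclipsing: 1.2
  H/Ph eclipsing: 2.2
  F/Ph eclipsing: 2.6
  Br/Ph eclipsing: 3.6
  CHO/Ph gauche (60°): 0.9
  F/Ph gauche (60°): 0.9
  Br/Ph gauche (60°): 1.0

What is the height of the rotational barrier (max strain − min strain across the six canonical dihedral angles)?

4.3 kcal/mol

F at 0° (eclipsed): Ph–F eclipsed, H–CHO eclipsed, H–H eclipsed; 2.6 + 1.4 + 1.1 = 5.1 kcal/mol.
F at 60° (staggered): Ph–F gauche; 0.9 = 0.9 kcal/mol.
F at 120° (eclipsed): Ph–H eclipsed, H–F eclipsed, H–CHO eclipsed; 2.2 + 1.2 + 1.4 = 4.8 kcal/mol.
F at 180° (staggered): Ph–CHO gauche; 0.9 = 0.9 kcal/mol.
F at 240° (eclipsed): Ph–CHO eclipsed, H–H eclipsed, H–F eclipsed; 2.9 + 1.1 + 1.2 = 5.2 kcal/mol.
F at 300° (staggered): Ph–F gauche, Ph–CHO gauche; 0.9 + 0.9 = 1.8 kcal/mol.
Max at 240° (5.2 kcal/mol), min at 60° (0.9 kcal/mol); barrier = 4.3 kcal/mol.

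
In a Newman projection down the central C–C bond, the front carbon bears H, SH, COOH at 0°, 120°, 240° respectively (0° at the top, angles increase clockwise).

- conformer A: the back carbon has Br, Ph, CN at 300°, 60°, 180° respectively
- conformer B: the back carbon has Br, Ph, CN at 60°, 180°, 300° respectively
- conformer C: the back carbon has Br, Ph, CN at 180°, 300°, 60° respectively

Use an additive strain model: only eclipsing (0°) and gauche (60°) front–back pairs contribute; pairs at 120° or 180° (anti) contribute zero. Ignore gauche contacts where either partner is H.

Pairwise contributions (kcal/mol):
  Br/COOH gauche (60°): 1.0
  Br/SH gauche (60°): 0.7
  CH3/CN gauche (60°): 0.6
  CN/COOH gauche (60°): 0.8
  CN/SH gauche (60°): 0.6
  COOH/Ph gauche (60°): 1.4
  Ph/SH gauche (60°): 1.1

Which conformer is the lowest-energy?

A

A (staggered): SH(120°)/Ph(60°) gauche 1.1; SH(120°)/CN(180°) gauche 0.6; COOH(240°)/Br(300°) gauche 1.0; COOH(240°)/CN(180°) gauche 0.8 → 3.5 kcal/mol.
B (staggered): SH(120°)/Br(60°) gauche 0.7; SH(120°)/Ph(180°) gauche 1.1; COOH(240°)/Ph(180°) gauche 1.4; COOH(240°)/CN(300°) gauche 0.8 → 4.0 kcal/mol.
C (staggered): SH(120°)/Br(180°) gauche 0.7; SH(120°)/CN(60°) gauche 0.6; COOH(240°)/Br(180°) gauche 1.0; COOH(240°)/Ph(300°) gauche 1.4 → 3.7 kcal/mol.
A has the lowest total (3.5 kcal/mol).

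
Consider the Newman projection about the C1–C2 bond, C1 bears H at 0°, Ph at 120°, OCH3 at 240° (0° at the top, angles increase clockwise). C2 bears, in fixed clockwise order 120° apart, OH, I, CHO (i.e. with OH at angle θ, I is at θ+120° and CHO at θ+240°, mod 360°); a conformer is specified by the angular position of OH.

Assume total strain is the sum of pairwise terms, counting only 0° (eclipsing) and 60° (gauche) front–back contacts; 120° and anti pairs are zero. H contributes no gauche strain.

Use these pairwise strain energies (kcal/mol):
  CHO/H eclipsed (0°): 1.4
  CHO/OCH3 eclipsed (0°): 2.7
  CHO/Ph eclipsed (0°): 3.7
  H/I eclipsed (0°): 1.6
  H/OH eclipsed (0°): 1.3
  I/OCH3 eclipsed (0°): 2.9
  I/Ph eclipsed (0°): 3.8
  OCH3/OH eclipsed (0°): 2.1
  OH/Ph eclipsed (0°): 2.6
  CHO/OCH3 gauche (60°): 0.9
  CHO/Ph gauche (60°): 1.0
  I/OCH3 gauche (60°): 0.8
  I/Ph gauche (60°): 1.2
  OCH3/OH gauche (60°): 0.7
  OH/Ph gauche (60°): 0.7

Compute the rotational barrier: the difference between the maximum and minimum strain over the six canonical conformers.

OH at 0° (eclipsed): H(0°)/OH(0°) eclipsed 1.3; Ph(120°)/I(120°) eclipsed 3.8; OCH3(240°)/CHO(240°) eclipsed 2.7 → 7.8 kcal/mol.
OH at 60° (staggered): Ph(120°)/OH(60°) gauche 0.7; Ph(120°)/I(180°) gauche 1.2; OCH3(240°)/I(180°) gauche 0.8; OCH3(240°)/CHO(300°) gauche 0.9 → 3.6 kcal/mol.
OH at 120° (eclipsed): H(0°)/CHO(0°) eclipsed 1.4; Ph(120°)/OH(120°) eclipsed 2.6; OCH3(240°)/I(240°) eclipsed 2.9 → 6.9 kcal/mol.
OH at 180° (staggered): Ph(120°)/OH(180°) gauche 0.7; Ph(120°)/CHO(60°) gauche 1.0; OCH3(240°)/OH(180°) gauche 0.7; OCH3(240°)/I(300°) gauche 0.8 → 3.2 kcal/mol.
OH at 240° (eclipsed): H(0°)/I(0°) eclipsed 1.6; Ph(120°)/CHO(120°) eclipsed 3.7; OCH3(240°)/OH(240°) eclipsed 2.1 → 7.4 kcal/mol.
OH at 300° (staggered): Ph(120°)/I(60°) gauche 1.2; Ph(120°)/CHO(180°) gauche 1.0; OCH3(240°)/OH(300°) gauche 0.7; OCH3(240°)/CHO(180°) gauche 0.9 → 3.8 kcal/mol.
Max at 0° (7.8 kcal/mol), min at 180° (3.2 kcal/mol); barrier = 4.6 kcal/mol.

4.6 kcal/mol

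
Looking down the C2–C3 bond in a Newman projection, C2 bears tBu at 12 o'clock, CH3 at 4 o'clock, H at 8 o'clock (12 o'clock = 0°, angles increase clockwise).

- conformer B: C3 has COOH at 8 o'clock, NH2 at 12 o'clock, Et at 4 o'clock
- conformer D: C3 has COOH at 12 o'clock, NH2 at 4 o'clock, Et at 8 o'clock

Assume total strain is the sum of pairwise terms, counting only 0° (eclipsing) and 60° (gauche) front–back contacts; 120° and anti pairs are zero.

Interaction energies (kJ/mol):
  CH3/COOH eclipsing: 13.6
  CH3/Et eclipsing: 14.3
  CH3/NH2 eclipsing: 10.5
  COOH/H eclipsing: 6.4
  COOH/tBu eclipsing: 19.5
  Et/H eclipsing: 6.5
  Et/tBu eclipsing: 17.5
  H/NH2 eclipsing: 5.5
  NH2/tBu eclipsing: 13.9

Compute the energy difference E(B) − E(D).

-1.9 kJ/mol

B is eclipsed. tBu at 0° is eclipsed with NH2 at 0° (13.9); CH3 at 120° is eclipsed with Et at 120° (14.3); H at 240° is eclipsed with COOH at 240° (6.4). Total 34.6 kJ/mol.
D is eclipsed. tBu at 0° is eclipsed with COOH at 0° (19.5); CH3 at 120° is eclipsed with NH2 at 120° (10.5); H at 240° is eclipsed with Et at 240° (6.5). Total 36.5 kJ/mol.
E(B) − E(D) = 34.6 − 36.5 = -1.9 kJ/mol.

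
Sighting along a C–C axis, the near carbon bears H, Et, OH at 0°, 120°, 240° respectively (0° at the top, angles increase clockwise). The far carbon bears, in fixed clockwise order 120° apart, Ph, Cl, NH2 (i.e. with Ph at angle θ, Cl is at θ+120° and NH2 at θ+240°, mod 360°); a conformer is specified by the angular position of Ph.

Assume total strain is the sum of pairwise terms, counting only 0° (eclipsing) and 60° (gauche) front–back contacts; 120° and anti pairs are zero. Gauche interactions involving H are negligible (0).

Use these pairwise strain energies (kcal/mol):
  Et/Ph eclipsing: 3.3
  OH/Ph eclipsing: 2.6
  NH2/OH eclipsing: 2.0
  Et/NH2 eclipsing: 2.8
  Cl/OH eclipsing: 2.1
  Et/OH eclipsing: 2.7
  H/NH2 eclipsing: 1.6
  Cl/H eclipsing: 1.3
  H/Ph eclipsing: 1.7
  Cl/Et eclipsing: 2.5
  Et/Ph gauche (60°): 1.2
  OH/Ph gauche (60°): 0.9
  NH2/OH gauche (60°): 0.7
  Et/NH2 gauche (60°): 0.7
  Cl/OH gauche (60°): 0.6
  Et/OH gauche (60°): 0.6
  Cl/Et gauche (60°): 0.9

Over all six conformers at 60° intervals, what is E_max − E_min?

3.8 kcal/mol

Ph at 0° (eclipsed): H–Ph eclipsed, Et–Cl eclipsed, OH–NH2 eclipsed; 1.7 + 2.5 + 2.0 = 6.2 kcal/mol.
Ph at 60° (staggered): Et–Ph gauche, Et–Cl gauche, OH–Cl gauche, OH–NH2 gauche; 1.2 + 0.9 + 0.6 + 0.7 = 3.4 kcal/mol.
Ph at 120° (eclipsed): H–NH2 eclipsed, Et–Ph eclipsed, OH–Cl eclipsed; 1.6 + 3.3 + 2.1 = 7.0 kcal/mol.
Ph at 180° (staggered): Et–Ph gauche, Et–NH2 gauche, OH–Ph gauche, OH–Cl gauche; 1.2 + 0.7 + 0.9 + 0.6 = 3.4 kcal/mol.
Ph at 240° (eclipsed): H–Cl eclipsed, Et–NH2 eclipsed, OH–Ph eclipsed; 1.3 + 2.8 + 2.6 = 6.7 kcal/mol.
Ph at 300° (staggered): Et–Cl gauche, Et–NH2 gauche, OH–Ph gauche, OH–NH2 gauche; 0.9 + 0.7 + 0.9 + 0.7 = 3.2 kcal/mol.
Max at 120° (7.0 kcal/mol), min at 300° (3.2 kcal/mol); barrier = 3.8 kcal/mol.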